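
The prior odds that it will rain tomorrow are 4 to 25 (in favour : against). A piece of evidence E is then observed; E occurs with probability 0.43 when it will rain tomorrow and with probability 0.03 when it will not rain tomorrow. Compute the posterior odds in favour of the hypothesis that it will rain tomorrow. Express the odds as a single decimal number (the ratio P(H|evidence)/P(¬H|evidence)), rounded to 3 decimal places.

Prior odds = 4/25 = 0.16000.
Likelihood ratio for E = 0.43/0.03 = 14.333.
Posterior odds = prior odds × LR = 2.2933.

Posterior odds ≈ 2.293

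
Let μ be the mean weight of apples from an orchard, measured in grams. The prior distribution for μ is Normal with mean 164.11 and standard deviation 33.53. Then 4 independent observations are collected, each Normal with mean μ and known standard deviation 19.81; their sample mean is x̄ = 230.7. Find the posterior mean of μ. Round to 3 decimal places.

Posterior mean ≈ 225.355

Prior precision 1/τ₀² = 1/33.53² = 0.00088947; data precision n/σ² = 4/19.81² = 0.0101927.
Posterior precision = 0.00088947 + 0.0101927 = 0.0110822.
Posterior mean = (0.00088947·164.11 + 0.0101927·230.7) / 0.0110822 = 225.355.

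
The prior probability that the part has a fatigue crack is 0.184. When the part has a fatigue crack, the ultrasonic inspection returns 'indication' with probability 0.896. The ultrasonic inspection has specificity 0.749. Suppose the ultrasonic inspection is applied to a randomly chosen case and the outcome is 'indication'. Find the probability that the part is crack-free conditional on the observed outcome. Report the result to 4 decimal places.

Let H be the event that the part has a fatigue crack. P(H) = 0.184, so P(¬H) = 0.816. With E the 'indication' result, P(E|H) = 0.896 and P(E|¬H) = 0.251.
P(E) = 0.896·0.184 + 0.251·0.816 = 0.16486 + 0.20482 = 0.36968.
By Bayes' theorem, P(H|E) = 0.16486 / 0.36968 = 0.4460. Hence P(¬H|E) = 1 − 0.4460 = 0.5540.

P(¬H | E) ≈ 0.5540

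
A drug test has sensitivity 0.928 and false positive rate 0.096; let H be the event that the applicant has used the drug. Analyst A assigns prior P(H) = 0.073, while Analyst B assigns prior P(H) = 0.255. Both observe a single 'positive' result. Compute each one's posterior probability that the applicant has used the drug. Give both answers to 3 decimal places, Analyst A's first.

P('+'|H) = 0.928, P('+'|¬H) = 0.096.
Analyst A: numerator 0.928·0.073 = 0.067744; evidence = 0.067744+0.096·0.927 = 0.15674; posterior = 0.432.
Analyst B: numerator 0.928·0.255 = 0.23664; evidence = 0.23664+0.096·0.745 = 0.30816; posterior = 0.768.

Analyst A: 0.432; Analyst B: 0.768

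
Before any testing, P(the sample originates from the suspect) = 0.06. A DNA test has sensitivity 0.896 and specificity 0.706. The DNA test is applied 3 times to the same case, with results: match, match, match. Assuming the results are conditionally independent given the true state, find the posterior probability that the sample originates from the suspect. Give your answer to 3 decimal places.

Let H be the event that the sample originates from the suspect; start with P(H) = 0.06. P('match'|H) = 0.896, P('match'|¬H) = 0.294.
Update on result 1 ('match'): P(H) ← 0.896·0.0600 / (0.896·0.0600 + 0.294·0.9400) = 0.053760/0.33012 = 0.1628.
Update on result 2 ('match'): P(H) ← 0.896·0.1628 / (0.896·0.1628 + 0.294·0.8372) = 0.14591/0.39204 = 0.3722.
Update on result 3 ('match'): P(H) ← 0.896·0.3722 / (0.896·0.3722 + 0.294·0.6278) = 0.33349/0.51806 = 0.6437.

Posterior P(H) ≈ 0.644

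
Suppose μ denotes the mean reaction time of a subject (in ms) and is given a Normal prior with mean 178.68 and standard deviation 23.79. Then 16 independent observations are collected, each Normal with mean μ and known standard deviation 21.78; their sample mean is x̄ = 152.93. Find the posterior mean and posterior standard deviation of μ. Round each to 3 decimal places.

With known σ, the Normal prior is conjugate. Weight on the data is w = (n/σ²)/(n/σ² + 1/τ₀²) = 0.0337291/(0.0337291+0.00176690) = 0.95022.
Posterior mean = w·x̄ + (1−w)·μ₀ = 0.95022·152.93 + 0.049777·178.68 = 154.212. Posterior variance = 1/(0.0337291+0.00176690) = 28.1722, so SD = 5.308.

Posterior mean ≈ 154.212; posterior SD ≈ 5.308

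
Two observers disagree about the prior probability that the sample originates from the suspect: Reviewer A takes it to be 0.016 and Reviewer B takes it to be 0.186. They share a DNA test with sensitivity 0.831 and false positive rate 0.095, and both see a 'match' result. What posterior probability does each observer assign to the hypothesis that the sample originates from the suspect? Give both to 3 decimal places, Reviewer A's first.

P('+'|H) = 0.831, P('+'|¬H) = 0.095.
Reviewer A: numerator 0.831·0.016 = 0.013296; evidence = 0.013296+0.095·0.984 = 0.10678; posterior = 0.125.
Reviewer B: numerator 0.831·0.186 = 0.15457; evidence = 0.15457+0.095·0.814 = 0.23190; posterior = 0.667.

Reviewer A: 0.125; Reviewer B: 0.667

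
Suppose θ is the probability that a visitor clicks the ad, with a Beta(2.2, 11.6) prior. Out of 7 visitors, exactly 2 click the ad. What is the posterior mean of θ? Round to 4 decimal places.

Observing 2 successes and 5 failures updates Beta(2.2, 11.6) by adding the success and failure counts to the two shape parameters: α = 2.2+2 = 4.2, β = 11.6+5 = 16.6.
Posterior mean = α/(α+β) = 4.2/20.8 = 0.2019.

Posterior mean ≈ 0.2019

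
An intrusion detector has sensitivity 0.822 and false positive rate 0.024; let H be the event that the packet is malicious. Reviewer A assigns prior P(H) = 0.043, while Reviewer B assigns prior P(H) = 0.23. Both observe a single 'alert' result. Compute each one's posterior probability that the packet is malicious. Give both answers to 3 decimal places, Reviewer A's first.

P('+'|H) = 0.822, P('+'|¬H) = 0.024.
Reviewer A: numerator 0.822·0.043 = 0.035346; evidence = 0.035346+0.024·0.957 = 0.058314; posterior = 0.606.
Reviewer B: numerator 0.822·0.23 = 0.18906; evidence = 0.18906+0.024·0.77 = 0.20754; posterior = 0.911.

Reviewer A: 0.606; Reviewer B: 0.911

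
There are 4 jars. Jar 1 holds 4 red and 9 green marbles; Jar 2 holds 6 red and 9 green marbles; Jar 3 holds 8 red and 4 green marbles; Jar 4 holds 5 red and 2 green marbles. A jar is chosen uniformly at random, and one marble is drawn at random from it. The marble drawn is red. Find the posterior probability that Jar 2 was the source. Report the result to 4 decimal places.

Posterior probability ≈ 0.1915

Tabulate prior·likelihood by source: [1] prior 0.25, lik 0.3077, product 0.07692; [2] prior 0.25, lik 0.4, product 0.1000; [3] prior 0.25, lik 0.6667, product 0.1667; [4] prior 0.25, lik 0.7143, product 0.1786.
Normalizing constant = 0.52216; the posterior for Jar 2 is its product over the sum, 0.1000/0.52216 = 0.1915.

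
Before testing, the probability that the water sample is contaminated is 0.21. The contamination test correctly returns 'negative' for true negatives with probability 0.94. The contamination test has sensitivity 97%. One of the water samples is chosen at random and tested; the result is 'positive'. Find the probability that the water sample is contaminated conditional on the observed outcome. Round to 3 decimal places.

Let H be the event that the water sample is contaminated. P(H) = 0.21, so P(¬H) = 0.79. With E the 'positive' result, P(E|H) = 0.97 and P(E|¬H) = 0.06.
P(E) = 0.97·0.21 + 0.06·0.79 = 0.20370 + 0.047400 = 0.25110.
By Bayes' theorem, P(H|E) = 0.20370 / 0.25110 = 0.811.

P(H | E) ≈ 0.811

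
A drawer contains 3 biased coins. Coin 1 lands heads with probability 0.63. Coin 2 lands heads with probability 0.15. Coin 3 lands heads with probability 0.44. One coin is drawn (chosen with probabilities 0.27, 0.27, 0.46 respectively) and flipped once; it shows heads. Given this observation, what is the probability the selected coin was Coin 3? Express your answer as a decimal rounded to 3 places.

Posterior probability ≈ 0.490

P(heads|C1) = 0.63; P(heads|C2) = 0.15; P(heads|C3) = 0.44.
Prior × likelihood for each source: 0.27·0.63=0.1701, 0.27·0.15=0.04050, 0.46·0.44=0.2024. Summing gives P(heads) = 0.41300.
P(Coin 3 | heads) = 0.2024 / 0.41300 = 0.490.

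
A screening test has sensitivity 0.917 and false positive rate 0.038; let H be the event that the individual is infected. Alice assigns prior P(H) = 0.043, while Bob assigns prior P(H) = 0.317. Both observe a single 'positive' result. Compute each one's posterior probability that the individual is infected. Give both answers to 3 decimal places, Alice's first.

Alice: 0.520; Bob: 0.918

P('+'|H) = 0.917, P('+'|¬H) = 0.038.
Alice: numerator 0.917·0.043 = 0.039431; evidence = 0.039431+0.038·0.957 = 0.075797; posterior = 0.520.
Bob: numerator 0.917·0.317 = 0.29069; evidence = 0.29069+0.038·0.683 = 0.31664; posterior = 0.918.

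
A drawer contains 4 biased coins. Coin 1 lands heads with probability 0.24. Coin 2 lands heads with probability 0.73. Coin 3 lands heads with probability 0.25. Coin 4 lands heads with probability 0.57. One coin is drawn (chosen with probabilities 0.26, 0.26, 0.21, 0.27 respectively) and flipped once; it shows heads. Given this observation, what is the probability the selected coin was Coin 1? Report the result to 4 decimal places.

P(heads|C1) = 0.24; P(heads|C2) = 0.73; P(heads|C3) = 0.25; P(heads|C4) = 0.57.
Prior × likelihood for each source: 0.26·0.24=0.06240, 0.26·0.73=0.1898, 0.21·0.25=0.05250, 0.27·0.57=0.1539. Summing gives P(heads) = 0.45860.
P(Coin 1 | heads) = 0.06240 / 0.45860 = 0.1361.

Posterior probability ≈ 0.1361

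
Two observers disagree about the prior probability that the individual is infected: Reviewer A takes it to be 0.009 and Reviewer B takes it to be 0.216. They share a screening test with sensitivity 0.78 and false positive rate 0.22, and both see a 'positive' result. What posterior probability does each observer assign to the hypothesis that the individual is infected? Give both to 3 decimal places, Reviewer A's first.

P('+'|H) = 0.78, P('+'|¬H) = 0.22.
Reviewer A: numerator 0.78·0.009 = 0.0070200; evidence = 0.0070200+0.22·0.991 = 0.22504; posterior = 0.031.
Reviewer B: numerator 0.78·0.216 = 0.16848; evidence = 0.16848+0.22·0.784 = 0.34096; posterior = 0.494.

Reviewer A: 0.031; Reviewer B: 0.494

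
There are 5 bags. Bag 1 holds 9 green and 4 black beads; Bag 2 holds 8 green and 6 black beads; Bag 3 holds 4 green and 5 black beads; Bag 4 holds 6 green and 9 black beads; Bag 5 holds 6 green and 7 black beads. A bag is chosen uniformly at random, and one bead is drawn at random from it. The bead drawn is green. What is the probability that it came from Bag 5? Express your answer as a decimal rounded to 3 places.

Tabulate prior·likelihood by source: [1] prior 0.2, lik 0.6923, product 0.1385; [2] prior 0.2, lik 0.5714, product 0.1143; [3] prior 0.2, lik 0.4444, product 0.08889; [4] prior 0.2, lik 0.4, product 0.08000; [5] prior 0.2, lik 0.4615, product 0.09231.
Normalizing constant = 0.51394; the posterior for Bag 5 is its product over the sum, 0.09231/0.51394 = 0.180.

Posterior probability ≈ 0.180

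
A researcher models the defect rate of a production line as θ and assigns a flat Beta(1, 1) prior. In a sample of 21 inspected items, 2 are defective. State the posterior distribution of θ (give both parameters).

The binomial likelihood is conjugate to the Beta prior: with 2 successes and 19 failures, the posterior is Beta(1+2, 1+19) = Beta(3, 20).

Posterior: Beta(3, 20)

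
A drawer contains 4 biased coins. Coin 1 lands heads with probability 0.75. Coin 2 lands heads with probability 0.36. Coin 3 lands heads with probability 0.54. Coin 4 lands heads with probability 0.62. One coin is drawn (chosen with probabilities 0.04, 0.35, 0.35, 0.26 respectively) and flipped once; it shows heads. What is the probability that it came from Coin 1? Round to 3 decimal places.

Tabulate prior·likelihood by source: [1] prior 0.04, lik 0.75, product 0.03000; [2] prior 0.35, lik 0.36, product 0.1260; [3] prior 0.35, lik 0.54, product 0.1890; [4] prior 0.26, lik 0.62, product 0.1612.
Normalizing constant = 0.50620; the posterior for Coin 1 is its product over the sum, 0.03000/0.50620 = 0.059.

Posterior probability ≈ 0.059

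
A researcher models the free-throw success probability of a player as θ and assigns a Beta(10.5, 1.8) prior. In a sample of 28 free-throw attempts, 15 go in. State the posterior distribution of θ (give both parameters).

The binomial likelihood is conjugate to the Beta prior: with 15 successes and 13 failures, the posterior is Beta(10.5+15, 1.8+13) = Beta(25.5, 14.8).

Posterior: Beta(25.5, 14.8)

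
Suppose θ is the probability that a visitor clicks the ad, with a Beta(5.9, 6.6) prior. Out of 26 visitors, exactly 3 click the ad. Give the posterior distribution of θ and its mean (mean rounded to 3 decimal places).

The binomial likelihood is conjugate to the Beta prior: with 3 successes and 23 failures, the posterior is Beta(5.9+3, 6.6+23) = Beta(8.9, 29.6).
Posterior mean = α/(α+β) = 8.9/38.5 = 0.231.

Posterior: Beta(8.9, 29.6); mean ≈ 0.231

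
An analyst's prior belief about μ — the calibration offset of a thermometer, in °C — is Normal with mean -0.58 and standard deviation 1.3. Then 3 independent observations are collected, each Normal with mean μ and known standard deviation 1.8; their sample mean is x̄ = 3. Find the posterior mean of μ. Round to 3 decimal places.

With known σ, the Normal prior is conjugate. Weight on the data is w = (n/σ²)/(n/σ² + 1/τ₀²) = 0.925926/(0.925926+0.591716) = 0.61011.
Posterior mean = w·x̄ + (1−w)·μ₀ = 0.61011·3 + 0.38989·-0.58 = 1.604.

Posterior mean ≈ 1.604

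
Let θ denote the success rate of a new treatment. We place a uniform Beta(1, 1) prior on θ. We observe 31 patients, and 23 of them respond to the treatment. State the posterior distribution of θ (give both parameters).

Posterior: Beta(24, 9)

Observing 23 successes and 8 failures updates Beta(1, 1) by adding the success and failure counts to the two shape parameters: α = 1+23 = 24, β = 1+8 = 9.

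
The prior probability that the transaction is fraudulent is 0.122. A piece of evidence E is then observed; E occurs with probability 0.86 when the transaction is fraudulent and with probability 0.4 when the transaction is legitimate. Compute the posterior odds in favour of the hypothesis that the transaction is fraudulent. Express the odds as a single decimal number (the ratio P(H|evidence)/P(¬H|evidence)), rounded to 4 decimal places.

Posterior odds ≈ 0.2987

Prior odds = 0.122/(1−0.122) = 0.13895. In log-odds, ln(0.13895) = -1.9736.
Add log likelihood ratio: ln(2.1500) = 0.76547.
Posterior log-odds = -1.2082, so posterior odds = exp(-1.2082) = 0.29875.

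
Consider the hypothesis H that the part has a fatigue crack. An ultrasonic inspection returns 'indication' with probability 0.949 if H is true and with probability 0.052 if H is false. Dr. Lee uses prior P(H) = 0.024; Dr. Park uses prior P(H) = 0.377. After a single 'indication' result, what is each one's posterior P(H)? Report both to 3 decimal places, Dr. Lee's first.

The likelihood ratio for an 'indication' result is 0.949/0.052 = 18.250.
Dr. Lee: prior odds 0.024/0.976 = 0.024590; posterior odds 0.44877; posterior probability 0.310.
Dr. Park: prior odds 0.377/0.623 = 0.60514; posterior odds 11.044; posterior probability 0.917.

Dr. Lee: 0.310; Dr. Park: 0.917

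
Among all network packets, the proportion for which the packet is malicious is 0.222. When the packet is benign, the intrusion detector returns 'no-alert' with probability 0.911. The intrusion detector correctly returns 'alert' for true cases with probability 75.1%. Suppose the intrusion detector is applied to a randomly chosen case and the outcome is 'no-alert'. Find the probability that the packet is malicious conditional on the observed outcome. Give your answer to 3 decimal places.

Write H for 'the packet is malicious'. Prior odds H:¬H = 0.222/0.778 = 0.28535. For the 'no-alert' outcome, the likelihood ratio is 0.249/0.911 = 0.27333.
Posterior odds = 0.28535 × 0.27333 = 0.077993, so P(H|E) = 0.077993/(1+0.077993) = 0.072.

P(H | E) ≈ 0.072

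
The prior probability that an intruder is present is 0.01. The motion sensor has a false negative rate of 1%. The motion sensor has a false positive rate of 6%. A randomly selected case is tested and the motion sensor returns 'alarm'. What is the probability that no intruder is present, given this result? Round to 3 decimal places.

Write H for 'an intruder is present'. Prior odds H:¬H = 0.01/0.99 = 0.010101. For the 'alarm' outcome, the likelihood ratio is 0.99/0.06 = 16.500.
Posterior odds = 0.010101 × 16.500 = 0.16667, so P(H|E) = 0.16667/(1+0.16667) = 0.143. Then P(¬H|E) = 1 − 0.143 = 0.857.

P(¬H | E) ≈ 0.857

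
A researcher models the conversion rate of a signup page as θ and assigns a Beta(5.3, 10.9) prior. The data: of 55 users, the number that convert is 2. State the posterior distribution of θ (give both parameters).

The binomial likelihood is conjugate to the Beta prior: with 2 successes and 53 failures, the posterior is Beta(5.3+2, 10.9+53) = Beta(7.3, 63.9).

Posterior: Beta(7.3, 63.9)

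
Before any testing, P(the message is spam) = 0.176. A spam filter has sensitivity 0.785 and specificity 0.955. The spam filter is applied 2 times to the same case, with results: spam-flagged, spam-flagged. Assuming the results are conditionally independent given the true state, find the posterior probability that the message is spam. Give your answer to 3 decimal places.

Let H be the event that the message is spam; start with P(H) = 0.176. P('spam-flagged'|H) = 0.785, P('spam-flagged'|¬H) = 0.045.
Update on result 1 ('spam-flagged'): P(H) ← 0.785·0.1760 / (0.785·0.1760 + 0.045·0.8240) = 0.13816/0.17524 = 0.7884.
Update on result 2 ('spam-flagged'): P(H) ← 0.785·0.7884 / (0.785·0.7884 + 0.045·0.2116) = 0.61890/0.62842 = 0.9848.

Posterior P(H) ≈ 0.985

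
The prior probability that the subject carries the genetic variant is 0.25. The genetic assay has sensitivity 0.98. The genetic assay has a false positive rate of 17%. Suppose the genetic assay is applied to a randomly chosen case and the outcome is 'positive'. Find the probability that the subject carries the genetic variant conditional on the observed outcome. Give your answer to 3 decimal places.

P(H | E) ≈ 0.658

Let H be the event that the subject carries the genetic variant. P(H) = 0.25, so P(¬H) = 0.75. With E the 'positive' result, P(E|H) = 0.98 and P(E|¬H) = 0.17.
P(E) = 0.98·0.25 + 0.17·0.75 = 0.24500 + 0.12750 = 0.37250.
By Bayes' theorem, P(H|E) = 0.24500 / 0.37250 = 0.658.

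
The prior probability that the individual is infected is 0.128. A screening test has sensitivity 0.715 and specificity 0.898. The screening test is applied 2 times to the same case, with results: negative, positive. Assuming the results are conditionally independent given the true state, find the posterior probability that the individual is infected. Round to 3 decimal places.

Posterior P(H) ≈ 0.246

With H the event that the individual is infected, the joint likelihood of the observed sequence is P(data|H) = 0.285·0.715 = 0.20377 and P(data|¬H) = 0.898·0.102 = 0.091596.
Bayes: P(H|data) = 0.128·0.20377 / (0.128·0.20377 + 0.872·0.091596) = 0.026083/0.10595 = 0.2462.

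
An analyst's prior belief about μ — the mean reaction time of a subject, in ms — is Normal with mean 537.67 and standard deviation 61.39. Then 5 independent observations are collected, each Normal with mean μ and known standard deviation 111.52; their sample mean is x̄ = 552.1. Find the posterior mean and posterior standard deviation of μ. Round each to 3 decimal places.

Posterior mean ≈ 546.363; posterior SD ≈ 38.709

With known σ, the Normal prior is conjugate. Weight on the data is w = (n/σ²)/(n/σ² + 1/τ₀²) = 0.00040204/(0.00040204+0.00026534) = 0.60241.
Posterior mean = w·x̄ + (1−w)·μ₀ = 0.60241·552.1 + 0.39759·537.67 = 546.363. Posterior variance = 1/(0.00040204+0.00026534) = 1498.40, so SD = 38.709.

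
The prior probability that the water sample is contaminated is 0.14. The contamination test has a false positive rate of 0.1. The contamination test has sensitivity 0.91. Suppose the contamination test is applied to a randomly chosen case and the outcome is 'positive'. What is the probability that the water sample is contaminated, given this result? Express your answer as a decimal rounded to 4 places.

P(H | E) ≈ 0.5970

Write H for 'the water sample is contaminated'. Prior odds H:¬H = 0.14/0.86 = 0.16279. For the 'positive' outcome, the likelihood ratio is 0.91/0.1 = 9.1000.
Posterior odds = 0.16279 × 9.1000 = 1.4814, so P(H|E) = 1.4814/(1+1.4814) = 0.5970.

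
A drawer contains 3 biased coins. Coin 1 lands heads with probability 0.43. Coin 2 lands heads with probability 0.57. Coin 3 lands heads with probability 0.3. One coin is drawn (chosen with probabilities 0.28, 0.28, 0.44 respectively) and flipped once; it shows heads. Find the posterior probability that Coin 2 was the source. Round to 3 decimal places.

Posterior probability ≈ 0.387

P(heads|C1) = 0.43; P(heads|C2) = 0.57; P(heads|C3) = 0.3.
Prior × likelihood for each source: 0.28·0.43=0.1204, 0.28·0.57=0.1596, 0.44·0.3=0.1320. Summing gives P(heads) = 0.41200.
P(Coin 2 | heads) = 0.1596 / 0.41200 = 0.387.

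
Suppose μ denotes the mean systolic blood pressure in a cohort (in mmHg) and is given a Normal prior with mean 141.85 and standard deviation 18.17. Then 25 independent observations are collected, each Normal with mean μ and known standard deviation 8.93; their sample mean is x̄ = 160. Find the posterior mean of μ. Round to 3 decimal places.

Posterior mean ≈ 159.826

With known σ, the Normal prior is conjugate. Weight on the data is w = (n/σ²)/(n/σ² + 1/τ₀²) = 0.313500/(0.313500+0.00302894) = 0.99043.
Posterior mean = w·x̄ + (1−w)·μ₀ = 0.99043·160 + 0.0095692·141.85 = 159.826.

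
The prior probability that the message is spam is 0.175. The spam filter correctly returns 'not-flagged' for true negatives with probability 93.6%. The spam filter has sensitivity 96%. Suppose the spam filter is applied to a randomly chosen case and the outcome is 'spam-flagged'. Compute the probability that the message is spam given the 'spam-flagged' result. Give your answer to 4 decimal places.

Let H be the event that the message is spam. P(H) = 0.175, so P(¬H) = 0.825. With E the 'spam-flagged' result, P(E|H) = 0.96 and P(E|¬H) = 0.064.
P(E) = 0.96·0.175 + 0.064·0.825 = 0.16800 + 0.052800 = 0.22080.
By Bayes' theorem, P(H|E) = 0.16800 / 0.22080 = 0.7609.

P(H | E) ≈ 0.7609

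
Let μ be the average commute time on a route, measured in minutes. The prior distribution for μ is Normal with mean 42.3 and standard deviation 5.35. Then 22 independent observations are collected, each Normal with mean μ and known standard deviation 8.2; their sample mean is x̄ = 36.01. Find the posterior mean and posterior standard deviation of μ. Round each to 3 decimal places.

Posterior mean ≈ 36.617; posterior SD ≈ 1.662

With known σ, the Normal prior is conjugate. Weight on the data is w = (n/σ²)/(n/σ² + 1/τ₀²) = 0.327186/(0.327186+0.0349375) = 0.90352.
Posterior mean = w·x̄ + (1−w)·μ₀ = 0.90352·36.01 + 0.096480·42.3 = 36.617. Posterior variance = 1/(0.327186+0.0349375) = 2.76149, so SD = 1.662.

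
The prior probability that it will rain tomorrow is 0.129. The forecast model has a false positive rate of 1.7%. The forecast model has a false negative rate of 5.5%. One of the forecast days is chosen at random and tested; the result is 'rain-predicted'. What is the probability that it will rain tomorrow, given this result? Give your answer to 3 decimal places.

Write H for 'it will rain tomorrow'. Prior odds H:¬H = 0.129/0.871 = 0.14811. For the 'rain-predicted' outcome, the likelihood ratio is 0.945/0.017 = 55.588.
Posterior odds = 0.14811 × 55.588 = 8.2329, so P(H|E) = 8.2329/(1+8.2329) = 0.892.

P(H | E) ≈ 0.892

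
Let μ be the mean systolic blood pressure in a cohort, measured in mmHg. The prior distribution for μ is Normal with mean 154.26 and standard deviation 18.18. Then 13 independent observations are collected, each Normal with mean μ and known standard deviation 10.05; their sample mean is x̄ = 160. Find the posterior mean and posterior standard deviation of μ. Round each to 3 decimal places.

With known σ, the Normal prior is conjugate. Weight on the data is w = (n/σ²)/(n/σ² + 1/τ₀²) = 0.128710/(0.128710+0.00302561) = 0.97703.
Posterior mean = w·x̄ + (1−w)·μ₀ = 0.97703·160 + 0.022967·154.26 = 159.868. Posterior variance = 1/(0.128710+0.00302561) = 7.59098, so SD = 2.755.

Posterior mean ≈ 159.868; posterior SD ≈ 2.755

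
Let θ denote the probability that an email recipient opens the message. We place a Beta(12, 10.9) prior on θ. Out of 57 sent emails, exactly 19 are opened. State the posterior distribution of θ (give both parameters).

Posterior: Beta(31, 48.9)

The binomial likelihood is conjugate to the Beta prior: with 19 successes and 38 failures, the posterior is Beta(12+19, 10.9+38) = Beta(31, 48.9).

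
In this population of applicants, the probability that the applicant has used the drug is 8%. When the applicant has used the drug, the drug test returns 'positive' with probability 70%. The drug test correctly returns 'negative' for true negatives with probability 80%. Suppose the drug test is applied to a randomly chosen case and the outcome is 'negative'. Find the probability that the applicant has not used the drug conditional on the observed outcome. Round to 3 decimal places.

P(¬H | E) ≈ 0.968

Let H be the event that the applicant has used the drug. P(H) = 0.08, so P(¬H) = 0.92. With E the 'negative' result, P(E|H) = 0.3 and P(E|¬H) = 0.8.
P(E) = 0.3·0.08 + 0.8·0.92 = 0.024000 + 0.73600 = 0.76000.
By Bayes' theorem, P(H|E) = 0.024000 / 0.76000 = 0.032. Hence P(¬H|E) = 1 − 0.032 = 0.968.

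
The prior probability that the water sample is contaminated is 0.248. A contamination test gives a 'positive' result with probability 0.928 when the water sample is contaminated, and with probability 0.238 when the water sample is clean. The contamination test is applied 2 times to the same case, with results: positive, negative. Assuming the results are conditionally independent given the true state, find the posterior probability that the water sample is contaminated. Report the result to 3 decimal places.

Posterior P(H) ≈ 0.108

Let H be the event that the water sample is contaminated; start with P(H) = 0.248. P('positive'|H) = 0.928, P('positive'|¬H) = 0.238.
Update on result 1 ('positive'): P(H) ← 0.928·0.2480 / (0.928·0.2480 + 0.238·0.7520) = 0.23014/0.40912 = 0.5625.
Update on result 2 ('negative'): P(H) ← 0.072·0.5625 / (0.072·0.5625 + 0.762·0.4375) = 0.040502/0.37385 = 0.1083.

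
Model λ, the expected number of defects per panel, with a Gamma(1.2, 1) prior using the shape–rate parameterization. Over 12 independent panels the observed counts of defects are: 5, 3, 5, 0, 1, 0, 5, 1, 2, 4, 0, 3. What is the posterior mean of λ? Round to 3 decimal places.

Posterior mean ≈ 2.323

The Poisson likelihood adds the total count to the shape and the number of exposure periods to the rate. Here ∑xᵢ = 29 and n = 12, so shape 1.2→30.2 and rate 1→13.
Posterior mean = shape/rate = 30.2/13 = 2.323.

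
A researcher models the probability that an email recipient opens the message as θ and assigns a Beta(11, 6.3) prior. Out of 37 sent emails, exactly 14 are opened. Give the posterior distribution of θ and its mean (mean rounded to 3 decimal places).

Posterior: Beta(25, 29.3); mean ≈ 0.460

Observing 14 successes and 23 failures updates Beta(11, 6.3) by adding the success and failure counts to the two shape parameters: α = 11+14 = 25, β = 6.3+23 = 29.3.
Posterior mean = α/(α+β) = 25/54.3 = 0.460.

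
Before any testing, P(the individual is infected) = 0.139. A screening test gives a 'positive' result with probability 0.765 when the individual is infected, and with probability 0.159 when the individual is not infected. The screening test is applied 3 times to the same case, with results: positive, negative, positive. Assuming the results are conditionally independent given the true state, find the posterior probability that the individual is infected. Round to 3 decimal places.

Posterior P(H) ≈ 0.511

Let H be the event that the individual is infected; start with P(H) = 0.139. P('positive'|H) = 0.765, P('positive'|¬H) = 0.159.
Update on result 1 ('positive'): P(H) ← 0.765·0.1390 / (0.765·0.1390 + 0.159·0.8610) = 0.10634/0.24323 = 0.4372.
Update on result 2 ('negative'): P(H) ← 0.235·0.4372 / (0.235·0.4372 + 0.841·0.5628) = 0.10274/0.57607 = 0.1783.
Update on result 3 ('positive'): P(H) ← 0.765·0.1783 / (0.765·0.1783 + 0.159·0.8217) = 0.13643/0.26707 = 0.5108.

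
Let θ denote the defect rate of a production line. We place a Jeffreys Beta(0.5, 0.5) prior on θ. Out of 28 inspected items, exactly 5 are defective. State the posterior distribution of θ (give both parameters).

The binomial likelihood is conjugate to the Beta prior: with 5 successes and 23 failures, the posterior is Beta(0.5+5, 0.5+23) = Beta(5.5, 23.5).

Posterior: Beta(5.5, 23.5)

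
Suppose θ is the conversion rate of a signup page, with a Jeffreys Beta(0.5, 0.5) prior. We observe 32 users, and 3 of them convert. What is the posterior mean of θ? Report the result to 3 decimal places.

The binomial likelihood is conjugate to the Beta prior: with 3 successes and 29 failures, the posterior is Beta(0.5+3, 0.5+29) = Beta(3.5, 29.5).
E[θ | data] = 3.5/(3.5+29.5) = 0.106.

Posterior mean ≈ 0.106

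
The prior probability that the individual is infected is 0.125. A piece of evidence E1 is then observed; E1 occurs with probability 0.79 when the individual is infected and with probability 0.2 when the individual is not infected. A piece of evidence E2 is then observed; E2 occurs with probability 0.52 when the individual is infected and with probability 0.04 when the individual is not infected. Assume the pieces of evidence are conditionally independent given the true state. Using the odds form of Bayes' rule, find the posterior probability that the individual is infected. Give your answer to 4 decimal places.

Prior odds = 0.125/(1−0.125) = 0.14286.
Likelihood ratio for E1 = 0.79/0.2 = 3.9500.
Likelihood ratio for E2 = 0.52/0.04 = 13.000.
Posterior odds = prior odds × LR₁ × LR₂ = 7.3357.
Posterior probability = odds/(1+odds) = 7.3357/8.3357 = 0.8800.

Posterior probability ≈ 0.8800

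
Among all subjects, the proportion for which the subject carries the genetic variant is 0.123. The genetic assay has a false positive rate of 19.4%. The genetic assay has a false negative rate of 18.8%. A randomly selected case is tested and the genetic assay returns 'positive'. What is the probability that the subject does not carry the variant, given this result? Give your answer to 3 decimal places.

P(¬H | E) ≈ 0.630

Let H be the event that the subject carries the genetic variant. P(H) = 0.123, so P(¬H) = 0.877. With E the 'positive' result, P(E|H) = 0.812 and P(E|¬H) = 0.194.
P(E) = 0.812·0.123 + 0.194·0.877 = 0.099876 + 0.17014 = 0.27001.
By Bayes' theorem, P(H|E) = 0.099876 / 0.27001 = 0.370. Hence P(¬H|E) = 1 − 0.370 = 0.630.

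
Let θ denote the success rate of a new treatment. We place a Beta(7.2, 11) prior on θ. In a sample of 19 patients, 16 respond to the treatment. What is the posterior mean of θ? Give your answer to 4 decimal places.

Posterior mean ≈ 0.6237

The binomial likelihood is conjugate to the Beta prior: with 16 successes and 3 failures, the posterior is Beta(7.2+16, 11+3) = Beta(23.2, 14).
E[θ | data] = 23.2/(23.2+14) = 0.6237.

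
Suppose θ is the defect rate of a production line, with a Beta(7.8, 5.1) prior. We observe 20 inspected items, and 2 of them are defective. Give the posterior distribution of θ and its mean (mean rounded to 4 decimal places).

Posterior: Beta(9.8, 23.1); mean ≈ 0.2979

Observing 2 successes and 18 failures updates Beta(7.8, 5.1) by adding the success and failure counts to the two shape parameters: α = 7.8+2 = 9.8, β = 5.1+18 = 23.1.
E[θ | data] = 9.8/(9.8+23.1) = 0.2979.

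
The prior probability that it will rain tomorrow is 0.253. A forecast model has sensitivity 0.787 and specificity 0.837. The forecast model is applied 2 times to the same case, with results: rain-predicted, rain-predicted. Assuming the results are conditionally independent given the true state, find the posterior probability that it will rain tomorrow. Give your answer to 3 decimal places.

Posterior P(H) ≈ 0.888

With H the event that it will rain tomorrow, the joint likelihood of the observed sequence is P(data|H) = 0.787·0.787 = 0.61937 and P(data|¬H) = 0.163·0.163 = 0.026569.
Bayes: P(H|data) = 0.253·0.61937 / (0.253·0.61937 + 0.747·0.026569) = 0.15670/0.17655 = 0.8876.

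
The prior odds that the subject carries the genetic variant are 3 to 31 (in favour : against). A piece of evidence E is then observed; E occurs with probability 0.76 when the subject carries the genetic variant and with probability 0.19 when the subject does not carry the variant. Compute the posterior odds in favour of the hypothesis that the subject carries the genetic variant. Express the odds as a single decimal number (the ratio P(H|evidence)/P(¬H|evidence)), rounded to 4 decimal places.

Prior odds = 3/31 = 0.096774. In log-odds, ln(0.096774) = -2.3354.
Add log likelihood ratio: ln(4.0000) = 1.3863.
Posterior log-odds = -0.94908, so posterior odds = exp(-0.94908) = 0.38710.

Posterior odds ≈ 0.3871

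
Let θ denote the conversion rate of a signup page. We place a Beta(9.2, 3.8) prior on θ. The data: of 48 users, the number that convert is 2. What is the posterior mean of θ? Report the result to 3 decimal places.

Posterior mean ≈ 0.184

Observing 2 successes and 46 failures updates Beta(9.2, 3.8) by adding the success and failure counts to the two shape parameters: α = 9.2+2 = 11.2, β = 3.8+46 = 49.8.
Posterior mean = α/(α+β) = 11.2/61 = 0.184.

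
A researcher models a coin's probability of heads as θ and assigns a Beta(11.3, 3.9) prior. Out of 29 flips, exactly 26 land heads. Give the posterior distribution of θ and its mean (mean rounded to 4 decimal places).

Posterior: Beta(37.3, 6.9); mean ≈ 0.8439

Observing 26 successes and 3 failures updates Beta(11.3, 3.9) by adding the success and failure counts to the two shape parameters: α = 11.3+26 = 37.3, β = 3.9+3 = 6.9.
E[θ | data] = 37.3/(37.3+6.9) = 0.8439.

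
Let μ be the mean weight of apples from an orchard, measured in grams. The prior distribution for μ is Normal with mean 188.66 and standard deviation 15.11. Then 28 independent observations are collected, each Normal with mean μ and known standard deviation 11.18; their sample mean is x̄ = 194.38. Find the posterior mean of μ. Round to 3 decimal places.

Prior precision 1/τ₀² = 1/15.11² = 0.00437997; data precision n/σ² = 28/11.18² = 0.224014.
Posterior precision = 0.00437997 + 0.224014 = 0.228394.
Posterior mean = (0.00437997·188.66 + 0.224014·194.38) / 0.228394 = 194.270.

Posterior mean ≈ 194.270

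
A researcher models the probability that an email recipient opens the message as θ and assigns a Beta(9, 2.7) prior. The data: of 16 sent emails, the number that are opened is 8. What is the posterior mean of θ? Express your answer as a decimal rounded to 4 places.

Posterior mean ≈ 0.6137

The binomial likelihood is conjugate to the Beta prior: with 8 successes and 8 failures, the posterior is Beta(9+8, 2.7+8) = Beta(17, 10.7).
E[θ | data] = 17/(17+10.7) = 0.6137.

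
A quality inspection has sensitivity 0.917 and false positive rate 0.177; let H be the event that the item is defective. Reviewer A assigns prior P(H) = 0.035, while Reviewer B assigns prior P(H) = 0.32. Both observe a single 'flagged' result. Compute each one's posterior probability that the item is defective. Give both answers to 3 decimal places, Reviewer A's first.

Reviewer A: 0.158; Reviewer B: 0.709

The likelihood ratio for a 'flagged' result is 0.917/0.177 = 5.1808.
Reviewer A: prior odds 0.035/0.965 = 0.036269; posterior odds 0.18790; posterior probability 0.158.
Reviewer B: prior odds 0.32/0.68 = 0.47059; posterior odds 2.4380; posterior probability 0.709.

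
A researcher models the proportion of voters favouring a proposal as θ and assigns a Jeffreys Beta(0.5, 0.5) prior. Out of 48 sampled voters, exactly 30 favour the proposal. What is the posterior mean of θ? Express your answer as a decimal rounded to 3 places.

Observing 30 successes and 18 failures updates Beta(0.5, 0.5) by adding the success and failure counts to the two shape parameters: α = 0.5+30 = 30.5, β = 0.5+18 = 18.5.
E[θ | data] = 30.5/(30.5+18.5) = 0.622.

Posterior mean ≈ 0.622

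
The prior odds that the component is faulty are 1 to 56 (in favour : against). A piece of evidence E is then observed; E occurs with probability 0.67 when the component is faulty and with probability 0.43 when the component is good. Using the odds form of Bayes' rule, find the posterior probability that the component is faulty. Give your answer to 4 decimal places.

Posterior probability ≈ 0.0271

Prior odds = 1/56 = 0.017857.
Likelihood ratio for E = 0.67/0.43 = 1.5581.
Posterior odds = prior odds × LR = 0.027824.
Posterior probability = odds/(1+odds) = 0.027824/1.0278 = 0.0271.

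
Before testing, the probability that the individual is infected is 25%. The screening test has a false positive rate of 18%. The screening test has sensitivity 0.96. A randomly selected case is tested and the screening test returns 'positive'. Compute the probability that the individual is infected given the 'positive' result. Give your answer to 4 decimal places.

P(H | E) ≈ 0.6400

Write H for 'the individual is infected'. Prior odds H:¬H = 0.25/0.75 = 0.33333. For the 'positive' outcome, the likelihood ratio is 0.96/0.18 = 5.3333.
Posterior odds = 0.33333 × 5.3333 = 1.7778, so P(H|E) = 1.7778/(1+1.7778) = 0.6400.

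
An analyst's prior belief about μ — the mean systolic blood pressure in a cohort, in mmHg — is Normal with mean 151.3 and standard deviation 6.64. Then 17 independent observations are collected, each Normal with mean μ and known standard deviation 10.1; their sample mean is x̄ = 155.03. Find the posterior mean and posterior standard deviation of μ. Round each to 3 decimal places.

Prior precision 1/τ₀² = 1/6.64² = 0.0226811; data precision n/σ² = 17/10.1² = 0.166650.
Posterior precision = 0.0226811 + 0.166650 = 0.189331, giving posterior SD = 1/√0.189331 = 2.298.
Posterior mean = (0.0226811·151.3 + 0.166650·155.03) / 0.189331 = 154.583.

Posterior mean ≈ 154.583; posterior SD ≈ 2.298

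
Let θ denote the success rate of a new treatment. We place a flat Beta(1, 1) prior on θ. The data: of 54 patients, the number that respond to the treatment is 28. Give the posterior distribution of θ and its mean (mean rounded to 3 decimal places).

Posterior: Beta(29, 27); mean ≈ 0.518

Observing 28 successes and 26 failures updates Beta(1, 1) by adding the success and failure counts to the two shape parameters: α = 1+28 = 29, β = 1+26 = 27.
E[θ | data] = 29/(29+27) = 0.518.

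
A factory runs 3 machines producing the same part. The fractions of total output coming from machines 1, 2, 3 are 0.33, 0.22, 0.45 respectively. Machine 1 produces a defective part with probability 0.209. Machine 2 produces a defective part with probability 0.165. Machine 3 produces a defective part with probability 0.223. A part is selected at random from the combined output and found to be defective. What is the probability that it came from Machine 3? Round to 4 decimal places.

Posterior probability ≈ 0.4880

Tabulate prior·likelihood by source: [1] prior 0.33, lik 0.209, product 0.06897; [2] prior 0.22, lik 0.165, product 0.03630; [3] prior 0.45, lik 0.223, product 0.1004.
Normalizing constant = 0.20562; the posterior for Machine 3 is its product over the sum, 0.1004/0.20562 = 0.4880.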